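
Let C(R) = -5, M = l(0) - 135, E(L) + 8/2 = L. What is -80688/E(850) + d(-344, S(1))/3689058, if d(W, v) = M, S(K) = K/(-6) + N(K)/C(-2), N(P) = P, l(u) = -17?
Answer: -2756137412/28897621 ≈ -95.376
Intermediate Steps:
E(L) = -4 + L
M = -152 (M = -17 - 135 = -152)
S(K) = -11*K/30 (S(K) = K/(-6) + K/(-5) = K*(-1/6) + K*(-1/5) = -K/6 - K/5 = -11*K/30)
d(W, v) = -152
-80688/E(850) + d(-344, S(1))/3689058 = -80688/(-4 + 850) - 152/3689058 = -80688/846 - 152*1/3689058 = -80688*1/846 - 76/1844529 = -13448/141 - 76/1844529 = -2756137412/28897621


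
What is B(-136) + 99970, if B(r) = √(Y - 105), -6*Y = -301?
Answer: 99970 + I*√1974/6 ≈ 99970.0 + 7.405*I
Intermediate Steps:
Y = 301/6 (Y = -⅙*(-301) = 301/6 ≈ 50.167)
B(r) = I*√1974/6 (B(r) = √(301/6 - 105) = √(-329/6) = I*√1974/6)
B(-136) + 99970 = I*√1974/6 + 99970 = 99970 + I*√1974/6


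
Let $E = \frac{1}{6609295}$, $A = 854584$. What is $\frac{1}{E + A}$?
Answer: $\frac{6609295}{5648197758281} \approx 1.1702 \cdot 10^{-6}$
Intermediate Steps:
$E = \frac{1}{6609295} \approx 1.513 \cdot 10^{-7}$
$\frac{1}{E + A} = \frac{1}{\frac{1}{6609295} + 854584} = \frac{1}{\frac{5648197758281}{6609295}} = \frac{6609295}{5648197758281}$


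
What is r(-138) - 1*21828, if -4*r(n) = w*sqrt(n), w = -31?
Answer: -21828 + 31*I*sqrt(138)/4 ≈ -21828.0 + 91.042*I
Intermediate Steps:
r(n) = 31*sqrt(n)/4 (r(n) = -(-31)*sqrt(n)/4 = 31*sqrt(n)/4)
r(-138) - 1*21828 = 31*sqrt(-138)/4 - 1*21828 = 31*(I*sqrt(138))/4 - 21828 = 31*I*sqrt(138)/4 - 21828 = -21828 + 31*I*sqrt(138)/4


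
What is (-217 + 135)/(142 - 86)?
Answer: -41/28 ≈ -1.4643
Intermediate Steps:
(-217 + 135)/(142 - 86) = -82/56 = -82*1/56 = -41/28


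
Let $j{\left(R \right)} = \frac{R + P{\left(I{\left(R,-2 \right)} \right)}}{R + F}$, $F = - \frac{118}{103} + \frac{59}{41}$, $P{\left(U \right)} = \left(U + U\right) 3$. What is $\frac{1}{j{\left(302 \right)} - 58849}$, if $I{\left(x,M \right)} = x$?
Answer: $- \frac{1276585}{75116823243} \approx -1.6995 \cdot 10^{-5}$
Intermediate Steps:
$P{\left(U \right)} = 6 U$ ($P{\left(U \right)} = 2 U 3 = 6 U$)
$F = \frac{1239}{4223}$ ($F = \left(-118\right) \frac{1}{103} + 59 \cdot \frac{1}{41} = - \frac{118}{103} + \frac{59}{41} = \frac{1239}{4223} \approx 0.29339$)
$j{\left(R \right)} = \frac{7 R}{\frac{1239}{4223} + R}$ ($j{\left(R \right)} = \frac{R + 6 R}{R + \frac{1239}{4223}} = \frac{7 R}{\frac{1239}{4223} + R}$)
$\frac{1}{j{\left(302 \right)} - 58849} = \frac{1}{29561 \cdot 302 \frac{1}{1239 + 4223 \cdot 302} - 58849} = \frac{1}{29561 \cdot 302 \frac{1}{1239 + 1275346} - 58849} = \frac{1}{29561 \cdot 302 \cdot \frac{1}{1276585} - 58849} = \frac{1}{\frac{8927422}{1276585} - 58849} = \frac{1}{- \frac{75116823243}{1276585}} = - \frac{1276585}{75116823243}$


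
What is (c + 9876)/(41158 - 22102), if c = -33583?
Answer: -23707/19056 ≈ -1.2441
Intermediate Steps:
(c + 9876)/(41158 - 22102) = (-33583 + 9876)/(41158 - 22102) = -23707/19056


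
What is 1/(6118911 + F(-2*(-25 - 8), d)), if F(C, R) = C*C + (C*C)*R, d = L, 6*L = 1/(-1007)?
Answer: 1007/6166129143 ≈ 1.6331e-7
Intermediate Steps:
L = -1/6042 (L = (⅙)/(-1007) = (⅙)*(-1/1007) = -1/6042 ≈ -0.00016551)
d = -1/6042 ≈ -0.00016551
F(C, R) = C² + R*C² (F(C, R) = C² + C²*R = C² + R*C²)
1/(6118911 + F(-2*(-25 - 8), d)) = 1/(6118911 + (-2*(-25 - 8))²*(1 - 1/6042)) = 1/(6118911 + (-2*(-33))²*(6041/6042)) = 1/(6118911 + 66²*(6041/6042)) = 1/(6118911 + 4356*(6041/6042)) = 1/(6118911 + 4385766/1007) = 1/(6166129143/1007) = 1007/6166129143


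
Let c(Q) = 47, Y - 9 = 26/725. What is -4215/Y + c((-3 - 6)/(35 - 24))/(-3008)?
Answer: -195582551/419264 ≈ -466.49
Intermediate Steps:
Y = 6551/725 (Y = 9 + 26/725 = 6551/725 ≈ 9.0359)
-4215/Y + c((-3 - 6)/(35 - 24))/(-3008) = -4215/6551/725 + 47/(-3008) = -4215*725/6551 + 47*(-1/3008) = -3055875/6551 - 1/64 = -195582551/419264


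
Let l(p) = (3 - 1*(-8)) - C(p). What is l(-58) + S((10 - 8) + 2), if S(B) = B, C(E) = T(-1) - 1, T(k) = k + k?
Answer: 18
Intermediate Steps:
T(k) = 2*k
C(E) = -3 (C(E) = 2*(-1) - 1 = -2 - 1 = -3)
l(p) = 14 (l(p) = (3 - 1*(-8)) - 1*(-3) = (3 + 8) + 3 = 11 + 3 = 14)
l(-58) + S((10 - 8) + 2) = 14 + ((10 - 8) + 2) = 14 + (2 + 2) = 14 + 4 = 18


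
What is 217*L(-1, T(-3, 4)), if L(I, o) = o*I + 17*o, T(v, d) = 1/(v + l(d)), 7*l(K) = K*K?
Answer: -24304/5 ≈ -4860.8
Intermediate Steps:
l(K) = K²/7 (l(K) = (K*K)/7 = K²/7)
T(v, d) = 1/(v + d²/7)
L(I, o) = 17*o + I*o (L(I, o) = I*o + 17*o = 17*o + I*o)
217*L(-1, T(-3, 4)) = 217*((7/(4² + 7*(-3)))*(17 - 1)) = 217*((7/(16 - 21))*16) = 217*((7/(-5))*16) = 217*((7*(-⅕))*16) = 217*(-7/5*16) = 217*(-112/5) = -24304/5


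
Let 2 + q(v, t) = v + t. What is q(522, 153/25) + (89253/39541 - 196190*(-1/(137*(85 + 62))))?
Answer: 10712822339372/19907904975 ≈ 538.12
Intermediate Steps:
q(v, t) = -2 + t + v (q(v, t) = -2 + (v + t) = -2 + (t + v) = -2 + t + v)
q(522, 153/25) + (89253/39541 - 196190*(-1/(137*(85 + 62)))) = (-2 + 153/25 + 522) + (89253/39541 - 196190*(-1/(137*(85 + 62)))) = (-2 + 153*(1/25) + 522) + (89253*(1/39541) - 196190/((-137*147))) = (-2 + 153/25 + 522) + (89253/39541 - 196190/(-20139)) = 13153/25 + (89253/39541 - 196190*(-1/20139)) = 13153/25 + (89253/39541 + 196190/20139) = 13153/25 + 9555014957/796316199 = 10712822339372/19907904975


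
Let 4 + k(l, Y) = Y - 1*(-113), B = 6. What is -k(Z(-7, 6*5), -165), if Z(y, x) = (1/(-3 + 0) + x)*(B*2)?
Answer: 56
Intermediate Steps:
Z(y, x) = -4 + 12*x (Z(y, x) = (1/(-3 + 0) + x)*(6*2) = (1/(-3) + x)*12 = (-1/3 + x)*12 = -4 + 12*x)
k(l, Y) = 109 + Y (k(l, Y) = -4 + (Y - 1*(-113)) = -4 + (Y + 113) = -4 + (113 + Y) = 109 + Y)
-k(Z(-7, 6*5), -165) = -(109 - 165) = -1*(-56) = 56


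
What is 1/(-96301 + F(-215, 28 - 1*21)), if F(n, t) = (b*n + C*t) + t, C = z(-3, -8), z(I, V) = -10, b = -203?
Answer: -1/52719 ≈ -1.8968e-5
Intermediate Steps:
C = -10
F(n, t) = -203*n - 9*t (F(n, t) = (-203*n - 10*t) + t = -203*n - 9*t)
1/(-96301 + F(-215, 28 - 1*21)) = 1/(-96301 + (-203*(-215) - 9*(28 - 1*21))) = 1/(-96301 + (43645 - 9*(28 - 21))) = 1/(-96301 + (43645 - 9*7)) = 1/(-96301 + (43645 - 63)) = 1/(-96301 + 43582) = 1/(-52719) = -1/52719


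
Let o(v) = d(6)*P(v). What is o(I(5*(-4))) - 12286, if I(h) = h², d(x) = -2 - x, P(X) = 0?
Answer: -12286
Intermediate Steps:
o(v) = 0 (o(v) = (-2 - 1*6)*0 = (-2 - 6)*0 = -8*0 = 0)
o(I(5*(-4))) - 12286 = 0 - 12286 = -12286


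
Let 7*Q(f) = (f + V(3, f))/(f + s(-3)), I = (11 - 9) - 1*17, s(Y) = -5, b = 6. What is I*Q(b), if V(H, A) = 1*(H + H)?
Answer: -180/7 ≈ -25.714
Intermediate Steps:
V(H, A) = 2*H (V(H, A) = 1*(2*H) = 2*H)
I = -15 (I = 2 - 17 = -15)
Q(f) = (6 + f)/(7*(-5 + f)) (Q(f) = ((f + 2*3)/(f - 5))/7 = ((f + 6)/(-5 + f))/7 = ((6 + f)/(-5 + f))/7 = (6 + f)/(7*(-5 + f)))
I*Q(b) = -15*(6 + 6)/(7*(-5 + 6)) = -15*12/(7*1) = -15*12/7 = -180/7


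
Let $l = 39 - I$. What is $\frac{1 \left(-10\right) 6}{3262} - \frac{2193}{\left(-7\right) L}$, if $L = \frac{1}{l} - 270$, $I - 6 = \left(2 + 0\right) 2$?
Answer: $- \frac{15052971}{12769099} \approx -1.1789$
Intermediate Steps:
$I = 10$ ($I = 6 + \left(2 + 0\right) 2 = 6 + 2 \cdot 2 = 6 + 4 = 10$)
$l = 29$ ($l = 39 - 10 = 29$)
$L = - \frac{7829}{29}$ ($L = \frac{1}{29} - 270 = - \frac{7829}{29} \approx -269.97$)
$\frac{1 \left(-10\right) 6}{3262} - \frac{2193}{\left(-7\right) L} = \frac{1 \left(-10\right) 6}{3262} - \frac{2193}{\left(-7\right) \left(- \frac{7829}{29}\right)} = \left(-10\right) 6 \cdot \frac{1}{3262} - \frac{2193}{\frac{54803}{29}} = \left(-60\right) \frac{1}{3262} - \frac{63597}{54803} = - \frac{30}{1631} - \frac{63597}{54803} = - \frac{15052971}{12769099}$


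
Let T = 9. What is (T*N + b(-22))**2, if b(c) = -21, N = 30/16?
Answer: 1089/64 ≈ 17.016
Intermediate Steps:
N = 15/8 (N = 30*(1/16) = 15/8 ≈ 1.8750)
(T*N + b(-22))**2 = (9*(15/8) - 21)**2 = (135/8 - 21)**2 = (-33/8)**2 = 1089/64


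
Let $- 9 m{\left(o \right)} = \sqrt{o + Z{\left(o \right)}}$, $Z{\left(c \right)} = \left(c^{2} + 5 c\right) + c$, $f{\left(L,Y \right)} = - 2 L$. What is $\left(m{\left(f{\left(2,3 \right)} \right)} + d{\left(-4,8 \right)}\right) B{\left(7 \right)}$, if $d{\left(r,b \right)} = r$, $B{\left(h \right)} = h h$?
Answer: $-196 - \frac{98 i \sqrt{3}}{9} \approx -196.0 - 18.86 i$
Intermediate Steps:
$B{\left(h \right)} = h^{2}$
$Z{\left(c \right)} = c^{2} + 6 c$
$m{\left(o \right)} = - \frac{\sqrt{o + o \left(6 + o\right)}}{9}$
$\left(m{\left(f{\left(2,3 \right)} \right)} + d{\left(-4,8 \right)}\right) B{\left(7 \right)} = \left(- \frac{\sqrt{\left(-2\right) 2 \left(7 - 4\right)}}{9} - 4\right) 7^{2} = \left(- \frac{\sqrt{- 4 \left(7 - 4\right)}}{9} - 4\right) 49 = \left(- \frac{\sqrt{\left(-4\right) 3}}{9} - 4\right) 49 = \left(- \frac{\sqrt{-12}}{9} - 4\right) 49 = \left(- \frac{2 i \sqrt{3}}{9} - 4\right) 49 = \left(-4 - \frac{2 i \sqrt{3}}{9}\right) 49 = -196 - \frac{98 i \sqrt{3}}{9}$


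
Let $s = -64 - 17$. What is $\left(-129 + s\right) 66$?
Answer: $-13860$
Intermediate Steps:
$s = -81$
$\left(-129 + s\right) 66 = \left(-129 - 81\right) 66 = \left(-210\right) 66 = -13860$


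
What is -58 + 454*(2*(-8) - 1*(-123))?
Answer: 48520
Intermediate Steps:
-58 + 454*(2*(-8) - 1*(-123)) = -58 + 454*(-16 + 123) = -58 + 454*107 = -58 + 48578 = 48520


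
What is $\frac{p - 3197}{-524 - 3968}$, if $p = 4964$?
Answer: $- \frac{1767}{4492} \approx -0.39337$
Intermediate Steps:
$\frac{p - 3197}{-524 - 3968} = \frac{4964 - 3197}{-524 - 3968} = \frac{1767}{-4492} = 1767 \left(- \frac{1}{4492}\right) = - \frac{1767}{4492}$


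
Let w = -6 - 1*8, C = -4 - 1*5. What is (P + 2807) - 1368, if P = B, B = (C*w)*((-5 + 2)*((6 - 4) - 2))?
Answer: 1439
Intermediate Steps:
C = -9 (C = -4 - 5 = -9)
w = -14 (w = -6 - 8 = -14)
B = 0 (B = (-9*(-14))*((-5 + 2)*((6 - 4) - 2)) = 126*(-3*(2 - 2)) = 126*(-3*0) = 126*0 = 0)
P = 0
(P + 2807) - 1368 = (0 + 2807) - 1368 = 2807 - 1368 = 1439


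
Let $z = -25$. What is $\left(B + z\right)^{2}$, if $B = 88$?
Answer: $3969$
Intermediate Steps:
$\left(B + z\right)^{2} = \left(88 - 25\right)^{2} = 63^{2} = 3969$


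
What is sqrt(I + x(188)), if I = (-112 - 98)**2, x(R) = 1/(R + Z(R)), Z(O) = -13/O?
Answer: 2*sqrt(13762283820582)/35331 ≈ 210.00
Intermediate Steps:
x(R) = 1/(R - 13/R)
I = 44100 (I = (-210)**2 = 44100)
sqrt(I + x(188)) = sqrt(44100 + 188/(-13 + 188**2)) = sqrt(44100 + 188/(-13 + 35344)) = sqrt(44100 + 188/35331) = sqrt(1558097288/35331) = 2*sqrt(13762283820582)/35331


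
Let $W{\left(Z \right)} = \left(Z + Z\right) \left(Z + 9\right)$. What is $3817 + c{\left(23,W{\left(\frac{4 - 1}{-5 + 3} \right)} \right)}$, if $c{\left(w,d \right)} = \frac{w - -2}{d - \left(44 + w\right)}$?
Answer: $\frac{683193}{179} \approx 3816.7$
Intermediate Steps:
$W{\left(Z \right)} = 2 Z \left(9 + Z\right)$
$c{\left(w,d \right)} = \frac{2 + w}{-44 + d - w}$ ($c{\left(w,d \right)} = \frac{w + 2}{-44 + d - w} = \frac{2 + w}{-44 + d - w}$)
$3817 + c{\left(23,W{\left(\frac{4 - 1}{-5 + 3} \right)} \right)} = 3817 + \frac{-2 - 23}{44 + 23 - 2 \frac{4 - 1}{-5 + 3} \left(9 + \frac{4 - 1}{-5 + 3}\right)} = 3817 + \frac{-2 - 23}{44 + 23 - 2 \frac{3}{-2} \left(9 + \frac{3}{-2}\right)} = 3817 + \frac{1}{44 + 23 - 2 \cdot 3 \left(- \frac{1}{2}\right) \left(9 + 3 \left(- \frac{1}{2}\right)\right)} \left(-25\right) = 3817 + \frac{1}{44 + 23 - 2 \left(- \frac{3}{2}\right) \left(9 - \frac{3}{2}\right)} \left(-25\right) = 3817 + \frac{1}{44 + 23 - 2 \left(- \frac{3}{2}\right) \frac{15}{2}} \left(-25\right) = 3817 + \frac{1}{44 + 23 - - \frac{45}{2}} \left(-25\right) = 3817 + \frac{1}{44 + 23 + \frac{45}{2}} \left(-25\right) = 3817 + \frac{1}{\frac{179}{2}} \left(-25\right) = 3817 + \frac{2}{179} \left(-25\right) = 3817 - \frac{50}{179} = \frac{683193}{179}$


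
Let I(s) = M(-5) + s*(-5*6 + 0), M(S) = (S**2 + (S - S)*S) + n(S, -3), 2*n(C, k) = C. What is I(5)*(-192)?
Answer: 24480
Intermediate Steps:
n(C, k) = C/2
M(S) = S**2 + S/2 (M(S) = (S**2 + (S - S)*S) + S/2 = (S**2 + 0*S) + S/2 = (S**2 + 0) + S/2 = S**2 + S/2)
I(s) = 45/2 - 30*s (I(s) = -5*(1/2 - 5) + s*(-5*6 + 0) = -5*(-9/2) + s*(-30 + 0) = 45/2 + s*(-30) = 45/2 - 30*s)
I(5)*(-192) = (45/2 - 30*5)*(-192) = (45/2 - 150)*(-192) = -255/2*(-192) = 24480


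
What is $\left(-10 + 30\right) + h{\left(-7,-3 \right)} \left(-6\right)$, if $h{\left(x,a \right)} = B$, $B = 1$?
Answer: $14$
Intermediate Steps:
$h{\left(x,a \right)} = 1$
$\left(-10 + 30\right) + h{\left(-7,-3 \right)} \left(-6\right) = \left(-10 + 30\right) + 1 \left(-6\right) = 20 - 6 = 14$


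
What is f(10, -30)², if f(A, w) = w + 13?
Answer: 289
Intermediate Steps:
f(A, w) = 13 + w
f(10, -30)² = (13 - 30)² = (-17)² = 289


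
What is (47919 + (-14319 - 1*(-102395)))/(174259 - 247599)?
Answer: -27199/14668 ≈ -1.8543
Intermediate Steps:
(47919 + (-14319 - 1*(-102395)))/(174259 - 247599) = (47919 + (-14319 + 102395))/(-73340) = (47919 + 88076)*(-1/73340) = 135995*(-1/73340) = -27199/14668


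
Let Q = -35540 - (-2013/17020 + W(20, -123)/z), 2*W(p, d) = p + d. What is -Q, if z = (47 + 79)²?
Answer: 4801606752941/135104760 ≈ 35540.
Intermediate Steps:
W(p, d) = d/2 + p/2 (W(p, d) = (p + d)/2 = (d + p)/2 = d/2 + p/2)
z = 15876 (z = 126² = 15876)
Q = -4801606752941/135104760 (Q = -35540 - (-2013/17020 + ((½)*(-123) + (½)*20)/15876) = -35540 - (-2013*1/17020 + (-123/2 + 10)*(1/15876)) = -35540 - (-2013/17020 - 103/2*1/15876) = -35540 - (-2013/17020 - 103/31752) = -35540 - 1*(-16417459/135104760) = -35540 + 16417459/135104760 = -4801606752941/135104760 ≈ -35540.)
-Q = -1*(-4801606752941/135104760) = 4801606752941/135104760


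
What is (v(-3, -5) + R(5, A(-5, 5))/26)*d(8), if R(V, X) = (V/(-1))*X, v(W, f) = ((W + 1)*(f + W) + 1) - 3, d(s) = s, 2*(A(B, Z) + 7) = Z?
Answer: 1546/13 ≈ 118.92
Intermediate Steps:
A(B, Z) = -7 + Z/2
v(W, f) = -2 + (1 + W)*(W + f) (v(W, f) = ((1 + W)*(W + f) + 1) - 3 = (1 + (1 + W)*(W + f)) - 3 = -2 + (1 + W)*(W + f))
R(V, X) = -V*X (R(V, X) = (V*(-1))*X = (-V)*X = -V*X)
(v(-3, -5) + R(5, A(-5, 5))/26)*d(8) = ((-2 - 3 - 5 + (-3)² - 3*(-5)) - 1*5*(-7 + (½)*5)/26)*8 = ((-2 - 3 - 5 + 9 + 15) - 1*5*(-7 + 5/2)*(1/26))*8 = (14 - 1*5*(-9/2)*(1/26))*8 = (14 + (45/2)*(1/26))*8 = (14 + 45/52)*8 = (773/52)*8 = 1546/13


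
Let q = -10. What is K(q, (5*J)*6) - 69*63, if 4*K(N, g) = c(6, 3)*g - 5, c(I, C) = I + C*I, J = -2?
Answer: -18833/4 ≈ -4708.3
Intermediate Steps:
K(N, g) = -5/4 + 6*g (K(N, g) = ((6*(1 + 3))*g - 5)/4 = ((6*4)*g - 5)/4 = (24*g - 5)/4 = (-5 + 24*g)/4 = -5/4 + 6*g)
K(q, (5*J)*6) - 69*63 = (-5/4 + 6*((5*(-2))*6)) - 69*63 = (-5/4 + 6*(-10*6)) - 4347 = (-5/4 + 6*(-60)) - 4347 = (-5/4 - 360) - 4347 = -1445/4 - 4347 = -18833/4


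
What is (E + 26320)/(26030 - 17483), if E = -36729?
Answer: -1487/1221 ≈ -1.2179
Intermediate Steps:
(E + 26320)/(26030 - 17483) = (-36729 + 26320)/(26030 - 17483) = -10409/8547 = -10409*1/8547 = -1487/1221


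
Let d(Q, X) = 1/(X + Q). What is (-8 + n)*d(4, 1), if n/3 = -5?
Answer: -23/5 ≈ -4.6000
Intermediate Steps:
d(Q, X) = 1/(Q + X)
n = -15 (n = 3*(-5) = -15)
(-8 + n)*d(4, 1) = (-8 - 15)/(4 + 1) = -23/5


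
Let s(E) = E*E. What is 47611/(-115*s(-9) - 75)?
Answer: -47611/9390 ≈ -5.0704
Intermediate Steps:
s(E) = E²
47611/(-115*s(-9) - 75) = 47611/(-115*(-9)² - 75) = 47611/(-115*81 - 75) = 47611/(-9315 - 75) = 47611/(-9390) = 47611*(-1/9390) = -47611/9390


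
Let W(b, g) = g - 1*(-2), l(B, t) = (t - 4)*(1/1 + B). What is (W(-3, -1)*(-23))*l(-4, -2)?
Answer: -414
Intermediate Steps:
l(B, t) = (1 + B)*(-4 + t) (l(B, t) = (-4 + t)*(1 + B) = (1 + B)*(-4 + t))
W(b, g) = 2 + g (W(b, g) = g + 2 = 2 + g)
(W(-3, -1)*(-23))*l(-4, -2) = ((2 - 1)*(-23))*(-4 - 2 - 4*(-4) - 4*(-2)) = (1*(-23))*(-4 - 2 + 16 + 8) = -23*18 = -414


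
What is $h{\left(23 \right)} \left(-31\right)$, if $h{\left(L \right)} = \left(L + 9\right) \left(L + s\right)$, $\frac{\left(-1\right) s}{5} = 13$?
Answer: $41664$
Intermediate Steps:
$s = -65$ ($s = \left(-5\right) 13 = -65$)
$h{\left(L \right)} = \left(-65 + L\right) \left(9 + L\right)$ ($h{\left(L \right)} = \left(L + 9\right) \left(L - 65\right) = \left(9 + L\right) \left(-65 + L\right) = \left(-65 + L\right) \left(9 + L\right)$)
$h{\left(23 \right)} \left(-31\right) = \left(-585 + 23^{2} - 1288\right) \left(-31\right) = \left(-585 + 529 - 1288\right) \left(-31\right) = \left(-1344\right) \left(-31\right) = 41664$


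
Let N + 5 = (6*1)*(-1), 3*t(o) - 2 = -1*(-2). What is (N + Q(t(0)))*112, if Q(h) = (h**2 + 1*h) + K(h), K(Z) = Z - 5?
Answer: -11648/9 ≈ -1294.2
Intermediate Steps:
K(Z) = -5 + Z
t(o) = 4/3 (t(o) = 2/3 + (-1*(-2))/3 = 2/3 + (1/3)*2 = 2/3 + 2/3 = 4/3)
N = -11 (N = -5 + (6*1)*(-1) = -5 + 6*(-1) = -5 - 6 = -11)
Q(h) = -5 + h**2 + 2*h (Q(h) = (h**2 + 1*h) + (-5 + h) = (h**2 + h) + (-5 + h) = (h + h**2) + (-5 + h) = -5 + h**2 + 2*h)
(N + Q(t(0)))*112 = (-11 + (-5 + (4/3)**2 + 2*(4/3)))*112 = (-11 + (-5 + 16/9 + 8/3))*112 = (-11 - 5/9)*112 = -104/9*112 = -11648/9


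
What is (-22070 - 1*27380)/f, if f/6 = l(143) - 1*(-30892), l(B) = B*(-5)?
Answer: -24725/90531 ≈ -0.27311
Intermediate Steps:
l(B) = -5*B
f = 181062 (f = 6*(-5*143 - 1*(-30892)) = 6*(-715 + 30892) = 6*30177 = 181062)
(-22070 - 1*27380)/f = (-22070 - 1*27380)/181062 = (-22070 - 27380)*(1/181062) = -49450*1/181062 = -24725/90531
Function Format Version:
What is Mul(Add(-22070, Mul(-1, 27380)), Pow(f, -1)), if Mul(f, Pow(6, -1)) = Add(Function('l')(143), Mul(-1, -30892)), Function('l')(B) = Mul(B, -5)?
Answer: Rational(-24725, 90531) ≈ -0.27311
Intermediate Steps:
Function('l')(B) = Mul(-5, B)
f = 181062 (f = Mul(6, Add(Mul(-5, 143), Mul(-1, -30892))) = Mul(6, Add(-715, 30892)) = Mul(6, 30177) = 181062)
Mul(Add(-22070, Mul(-1, 27380)), Pow(f, -1)) = Mul(Add(-22070, Mul(-1, 27380)), Pow(181062, -1)) = Mul(Add(-22070, -27380), Rational(1, 181062)) = Mul(-49450, Rational(1, 181062)) = Rational(-24725, 90531)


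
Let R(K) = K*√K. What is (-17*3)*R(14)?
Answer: -714*√14 ≈ -2671.5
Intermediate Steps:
R(K) = K^(3/2)
(-17*3)*R(14) = (-17*3)*14^(3/2) = -714*√14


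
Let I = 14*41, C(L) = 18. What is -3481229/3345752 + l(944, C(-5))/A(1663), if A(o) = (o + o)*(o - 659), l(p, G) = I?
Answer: -1452870182871/1396560379576 ≈ -1.0403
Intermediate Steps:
I = 574
l(p, G) = 574
A(o) = 2*o*(-659 + o) (A(o) = (2*o)*(-659 + o) = 2*o*(-659 + o))
-3481229/3345752 + l(944, C(-5))/A(1663) = -3481229/3345752 + 574/((2*1663*(-659 + 1663))) = -3481229*1/3345752 + 574/((2*1663*1004)) = -3481229/3345752 + 574/3339304 = -3481229/3345752 + 574*(1/3339304) = -3481229/3345752 + 287/1669652 = -1452870182871/1396560379576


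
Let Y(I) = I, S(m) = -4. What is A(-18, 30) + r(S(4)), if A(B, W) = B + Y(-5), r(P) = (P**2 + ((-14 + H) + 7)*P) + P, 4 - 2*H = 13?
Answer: 35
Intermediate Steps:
H = -9/2 (H = 2 - 1/2*13 = 2 - 13/2 = -9/2 ≈ -4.5000)
r(P) = P**2 - 21*P/2 (r(P) = (P**2 + ((-14 - 9/2) + 7)*P) + P = (P**2 + (-37/2 + 7)*P) + P = (P**2 - 23*P/2) + P = P**2 - 21*P/2)
A(B, W) = -5 + B (A(B, W) = B - 5 = -5 + B)
A(-18, 30) + r(S(4)) = (-5 - 18) + (1/2)*(-4)*(-21 + 2*(-4)) = -23 + (1/2)*(-4)*(-21 - 8) = -23 + (1/2)*(-4)*(-29) = -23 + 58 = 35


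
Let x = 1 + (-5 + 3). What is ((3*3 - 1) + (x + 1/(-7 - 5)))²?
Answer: 6889/144 ≈ 47.840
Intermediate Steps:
x = -1 (x = 1 - 2 = -1)
((3*3 - 1) + (x + 1/(-7 - 5)))² = ((3*3 - 1) + (-1 + 1/(-7 - 5)))² = ((9 - 1) + (-1 + 1/(-12)))² = (8 + (-1 - 1/12))² = (8 - 13/12)² = (83/12)² = 6889/144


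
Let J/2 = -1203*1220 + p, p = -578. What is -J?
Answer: 2936476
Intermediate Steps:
J = -2936476 (J = 2*(-1203*1220 - 578) = 2*(-1467660 - 578) = 2*(-1468238) = -2936476)
-J = -1*(-2936476) = 2936476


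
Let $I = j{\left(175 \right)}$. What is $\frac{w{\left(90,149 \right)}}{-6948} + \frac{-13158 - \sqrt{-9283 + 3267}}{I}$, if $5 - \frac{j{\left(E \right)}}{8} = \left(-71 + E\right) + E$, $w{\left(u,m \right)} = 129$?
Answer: $\frac{3797459}{634584} + \frac{i \sqrt{94}}{274} \approx 5.9842 + 0.035385 i$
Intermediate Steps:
$j{\left(E \right)} = 608 - 16 E$ ($j{\left(E \right)} = 40 - 8 \left(\left(-71 + E\right) + E\right) = 40 - 8 \left(-71 + 2 E\right) = 40 - \left(-568 + 16 E\right) = 608 - 16 E$)
$I = -2192$ ($I = 608 - 2800 = -2192$)
$\frac{w{\left(90,149 \right)}}{-6948} + \frac{-13158 - \sqrt{-9283 + 3267}}{I} = \frac{129}{-6948} + \frac{-13158 - \sqrt{-9283 + 3267}}{-2192} = 129 \left(- \frac{1}{6948}\right) + \left(-13158 - \sqrt{-6016}\right) \left(- \frac{1}{2192}\right) = - \frac{43}{2316} + \left(-13158 - 8 i \sqrt{94}\right) \left(- \frac{1}{2192}\right) = - \frac{43}{2316} + \left(\frac{6579}{1096} + \frac{i \sqrt{94}}{274}\right) = \frac{3797459}{634584} + \frac{i \sqrt{94}}{274}$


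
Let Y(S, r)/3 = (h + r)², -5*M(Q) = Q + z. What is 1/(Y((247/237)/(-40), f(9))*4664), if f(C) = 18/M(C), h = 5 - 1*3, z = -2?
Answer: 49/80817792 ≈ 6.0630e-7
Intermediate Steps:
M(Q) = ⅖ - Q/5 (M(Q) = -(Q - 2)/5 = -(-2 + Q)/5 = ⅖ - Q/5)
h = 2 (h = 5 - 3 = 2)
f(C) = 18/(⅖ - C/5)
Y(S, r) = 3*(2 + r)²
1/(Y((247/237)/(-40), f(9))*4664) = 1/((3*(2 - 90/(-2 + 9))²)*4664) = (1/4664)/(3*(2 - 90/7)²) = (1/4664)/(3*(-76/7)²) = (1/4664)/(3*(5776/49)) = (1/4664)/(17328/49) = (49/17328)*(1/4664) = 49/80817792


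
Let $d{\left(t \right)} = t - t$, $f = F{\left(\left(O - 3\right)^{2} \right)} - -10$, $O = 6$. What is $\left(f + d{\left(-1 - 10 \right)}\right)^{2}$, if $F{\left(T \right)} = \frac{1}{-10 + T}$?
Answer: $81$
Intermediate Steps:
$f = 9$ ($f = \frac{1}{-10 + \left(6 - 3\right)^{2}} - -10 = \frac{1}{-10 + 3^{2}} + 10 = \frac{1}{-10 + 9} + 10 = \frac{1}{-1} + 10 = -1 + 10 = 9$)
$d{\left(t \right)} = 0$
$\left(f + d{\left(-1 - 10 \right)}\right)^{2} = \left(9 + 0\right)^{2} = 9^{2} = 81$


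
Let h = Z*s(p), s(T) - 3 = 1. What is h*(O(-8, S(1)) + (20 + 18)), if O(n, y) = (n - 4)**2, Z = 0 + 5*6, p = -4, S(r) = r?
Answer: 21840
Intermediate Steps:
s(T) = 4 (s(T) = 3 + 1 = 4)
Z = 30 (Z = 0 + 30 = 30)
h = 120 (h = 30*4 = 120)
O(n, y) = (-4 + n)**2
h*(O(-8, S(1)) + (20 + 18)) = 120*((-4 - 8)**2 + (20 + 18)) = 120*((-12)**2 + 38) = 120*(144 + 38) = 120*182 = 21840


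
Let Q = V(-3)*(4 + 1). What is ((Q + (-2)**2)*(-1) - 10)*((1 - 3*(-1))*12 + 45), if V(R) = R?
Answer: 93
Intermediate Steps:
Q = -15 (Q = -3*(4 + 1) = -3*5 = -15)
((Q + (-2)**2)*(-1) - 10)*((1 - 3*(-1))*12 + 45) = ((-15 + (-2)**2)*(-1) - 10)*((1 - 3*(-1))*12 + 45) = ((-15 + 4)*(-1) - 10)*((1 + 3)*12 + 45) = (-11*(-1) - 10)*(4*12 + 45) = (11 - 10)*(48 + 45) = 1*93 = 93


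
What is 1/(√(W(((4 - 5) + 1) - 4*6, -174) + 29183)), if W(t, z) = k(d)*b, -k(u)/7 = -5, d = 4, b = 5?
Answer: √3262/9786 ≈ 0.0058363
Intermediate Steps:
k(u) = 35 (k(u) = -7*(-5) = 35)
W(t, z) = 175 (W(t, z) = 35*5 = 175)
1/(√(W(((4 - 5) + 1) - 4*6, -174) + 29183)) = 1/(√(175 + 29183)) = 1/(√29358) = 1/(3*√3262) = √3262/9786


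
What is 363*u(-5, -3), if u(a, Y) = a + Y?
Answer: -2904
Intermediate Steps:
u(a, Y) = Y + a
363*u(-5, -3) = 363*(-3 - 5) = 363*(-8) = -2904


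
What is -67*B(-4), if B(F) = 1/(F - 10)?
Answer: 67/14 ≈ 4.7857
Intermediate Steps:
B(F) = 1/(-10 + F)
-67*B(-4) = -67/(-10 - 4) = -67/(-14) = -67*(-1/14) = 67/14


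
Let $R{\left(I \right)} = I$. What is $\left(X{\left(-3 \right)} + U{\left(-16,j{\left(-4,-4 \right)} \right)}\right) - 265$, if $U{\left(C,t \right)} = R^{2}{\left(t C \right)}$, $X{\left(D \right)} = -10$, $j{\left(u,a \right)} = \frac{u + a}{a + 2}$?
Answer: $3821$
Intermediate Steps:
$j{\left(u,a \right)} = \frac{a + u}{2 + a}$
$U{\left(C,t \right)} = C^{2} t^{2}$ ($U{\left(C,t \right)} = \left(t C\right)^{2} = \left(C t\right)^{2} = C^{2} t^{2}$)
$\left(X{\left(-3 \right)} + U{\left(-16,j{\left(-4,-4 \right)} \right)}\right) - 265 = \left(-10 + \left(-16\right)^{2} \left(\frac{-4 - 4}{2 - 4}\right)^{2}\right) - 265 = \left(-10 + 256 \left(\frac{1}{-2} \left(-8\right)\right)^{2}\right) - 265 = \left(-10 + 256 \left(\left(- \frac{1}{2}\right) \left(-8\right)\right)^{2}\right) - 265 = \left(-10 + 256 \cdot 4^{2}\right) - 265 = \left(-10 + 256 \cdot 16\right) - 265 = \left(-10 + 4096\right) - 265 = 4086 - 265 = 3821$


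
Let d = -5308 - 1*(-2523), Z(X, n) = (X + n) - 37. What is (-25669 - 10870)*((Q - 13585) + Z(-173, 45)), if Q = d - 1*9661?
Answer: 957175644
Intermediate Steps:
Z(X, n) = -37 + X + n
d = -2785 (d = -5308 + 2523 = -2785)
Q = -12446 (Q = -2785 - 1*9661 = -2785 - 9661 = -12446)
(-25669 - 10870)*((Q - 13585) + Z(-173, 45)) = (-25669 - 10870)*((-12446 - 13585) + (-37 - 173 + 45)) = -36539*(-26031 - 165) = -36539*(-26196) = 957175644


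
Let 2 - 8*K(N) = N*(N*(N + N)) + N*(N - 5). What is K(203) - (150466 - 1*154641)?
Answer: -8368823/4 ≈ -2.0922e+6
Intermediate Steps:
K(N) = ¼ - N³/4 - N*(-5 + N)/8 (K(N) = ¼ - (N*(N*(N + N)) + N*(N - 5))/8 = ¼ - (N*(N*(2*N)) + N*(-5 + N))/8 = ¼ - (N*(2*N²) + N*(-5 + N))/8 = ¼ - (2*N³ + N*(-5 + N))/8 = ¼ + (-N³/4 - N*(-5 + N)/8) = ¼ - N³/4 - N*(-5 + N)/8)
K(203) - (150466 - 1*154641) = (¼ - ¼*203³ - ⅛*203² + (5/8)*203) - (150466 - 1*154641) = (¼ - ¼*8365427 - ⅛*41209 + 1015/8) - (150466 - 154641) = (¼ - 8365427/4 - 41209/8 + 1015/8) - 1*(-4175) = -8385523/4 + 4175 = -8368823/4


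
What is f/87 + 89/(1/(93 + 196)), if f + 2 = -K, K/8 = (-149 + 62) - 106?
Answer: 746423/29 ≈ 25739.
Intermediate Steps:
K = -1544 (K = 8*((-149 + 62) - 106) = 8*(-87 - 106) = 8*(-193) = -1544)
f = 1542 (f = -2 - 1*(-1544) = -2 + 1544 = 1542)
f/87 + 89/(1/(93 + 196)) = 1542/87 + 89/(1/(93 + 196)) = 1542*(1/87) + 89/(1/289) = 514/29 + 89/(1/289) = 514/29 + 89*289 = 514/29 + 25721 = 746423/29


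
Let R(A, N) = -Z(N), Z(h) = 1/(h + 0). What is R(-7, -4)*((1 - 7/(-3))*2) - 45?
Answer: -130/3 ≈ -43.333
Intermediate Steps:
Z(h) = 1/h
R(A, N) = -1/N
R(-7, -4)*((1 - 7/(-3))*2) - 45 = (-1/(-4))*((1 - 7/(-3))*2) - 45 = (-1*(-¼))*((1 - 7*(-⅓))*2) - 45 = ((1 + 7/3)*2)/4 - 45 = ((10/3)*2)/4 - 45 = (¼)*(20/3) - 45 = 5/3 - 45 = -130/3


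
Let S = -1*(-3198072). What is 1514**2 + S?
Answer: 5490268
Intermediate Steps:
S = 3198072
1514**2 + S = 1514**2 + 3198072 = 2292196 + 3198072 = 5490268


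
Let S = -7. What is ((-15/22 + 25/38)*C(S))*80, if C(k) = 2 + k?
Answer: 2000/209 ≈ 9.5694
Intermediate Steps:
((-15/22 + 25/38)*C(S))*80 = ((-15/22 + 25/38)*(2 - 7))*80 = ((-15*1/22 + 25*(1/38))*(-5))*80 = ((-15/22 + 25/38)*(-5))*80 = -5/209*(-5)*80 = (25/209)*80 = 2000/209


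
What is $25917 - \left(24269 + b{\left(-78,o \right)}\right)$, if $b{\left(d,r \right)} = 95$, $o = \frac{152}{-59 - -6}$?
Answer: $1553$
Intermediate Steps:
$o = - \frac{152}{53}$ ($o = \frac{152}{-59 + 6} = \frac{152}{-53} = 152 \left(- \frac{1}{53}\right) = - \frac{152}{53} \approx -2.8679$)
$25917 - \left(24269 + b{\left(-78,o \right)}\right) = 25917 - \left(24269 + 95\right) = 25917 - 24364 = 1553$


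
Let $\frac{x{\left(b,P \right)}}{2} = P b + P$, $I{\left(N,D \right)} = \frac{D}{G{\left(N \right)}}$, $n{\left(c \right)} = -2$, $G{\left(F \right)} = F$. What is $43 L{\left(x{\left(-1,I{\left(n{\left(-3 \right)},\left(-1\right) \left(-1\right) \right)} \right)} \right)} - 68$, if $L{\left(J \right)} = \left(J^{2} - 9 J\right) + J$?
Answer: $-68$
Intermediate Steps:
$I{\left(N,D \right)} = \frac{D}{N}$
$x{\left(b,P \right)} = 2 P + 2 P b$ ($x{\left(b,P \right)} = 2 \left(P b + P\right) = 2 \left(P + P b\right) = 2 P + 2 P b$)
$L{\left(J \right)} = J^{2} - 8 J$
$43 L{\left(x{\left(-1,I{\left(n{\left(-3 \right)},\left(-1\right) \left(-1\right) \right)} \right)} \right)} - 68 = 43 \cdot 2 \frac{\left(-1\right) \left(-1\right)}{-2} \left(1 - 1\right) \left(-8 + 2 \frac{\left(-1\right) \left(-1\right)}{-2} \left(1 - 1\right)\right) - 68 = 43 \cdot 2 \cdot 1 \left(- \frac{1}{2}\right) 0 \left(-8 + 2 \cdot 1 \left(- \frac{1}{2}\right) 0\right) - 68 = 43 \cdot 2 \left(- \frac{1}{2}\right) 0 \left(-8 + 2 \left(- \frac{1}{2}\right) 0\right) - 68 = 43 \cdot 0 \left(-8 + 0\right) - 68 = 43 \cdot 0 \left(-8\right) - 68 = 43 \cdot 0 - 68 = 0 - 68 = -68$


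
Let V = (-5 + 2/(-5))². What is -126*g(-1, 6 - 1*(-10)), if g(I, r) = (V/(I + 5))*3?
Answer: -137781/50 ≈ -2755.6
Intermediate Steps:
V = 729/25 (V = (-5 + 2*(-⅕))² = (-5 - ⅖)² = (-27/5)² = 729/25 ≈ 29.160)
g(I, r) = 2187/(25*(5 + I)) (g(I, r) = (729/(25*(I + 5)))*3 = (729/(25*(5 + I)))*3 = 2187/(25*(5 + I)))
-126*g(-1, 6 - 1*(-10)) = -275562/(25*(5 - 1)) = -275562/(25*4) = -126*2187/100 = -137781/50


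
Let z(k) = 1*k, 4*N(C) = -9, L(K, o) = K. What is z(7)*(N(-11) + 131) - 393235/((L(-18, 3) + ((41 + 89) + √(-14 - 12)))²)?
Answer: 5*(-4355445*I + 80752*√26)/(4*(-6259*I + 112*√26)) ≈ 870.1 + 2.8426*I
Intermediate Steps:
N(C) = -9/4 (N(C) = (¼)*(-9) = -9/4)
z(k) = k
z(7)*(N(-11) + 131) - 393235/((L(-18, 3) + ((41 + 89) + √(-14 - 12)))²) = 7*(-9/4 + 131) - 393235/((-18 + ((41 + 89) + √(-14 - 12)))²) = 7*(515/4) - 393235/((-18 + (130 + √(-26)))²) = 3605/4 - 393235/((-18 + (130 + I*√26))²) = 3605/4 - 393235/((112 + I*√26)²) = 3605/4 - 393235/(112 + I*√26)²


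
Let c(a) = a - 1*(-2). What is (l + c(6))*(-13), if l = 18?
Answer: -338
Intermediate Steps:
c(a) = 2 + a (c(a) = a + 2 = 2 + a)
(l + c(6))*(-13) = (18 + (2 + 6))*(-13) = (18 + 8)*(-13) = 26*(-13) = -338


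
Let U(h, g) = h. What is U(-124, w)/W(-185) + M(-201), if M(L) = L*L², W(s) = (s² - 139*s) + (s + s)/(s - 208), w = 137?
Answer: -95647646239761/11778395 ≈ -8.1206e+6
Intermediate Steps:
W(s) = s² - 139*s + 2*s/(-208 + s) (W(s) = (s² - 139*s) + (2*s)/(-208 + s) = (s² - 139*s) + 2*s/(-208 + s) = s² - 139*s + 2*s/(-208 + s))
M(L) = L³
U(-124, w)/W(-185) + M(-201) = -124*(-(-208 - 185)/(185*(28914 + (-185)² - 347*(-185)))) + (-201)³ = -124*393/(185*(28914 + 34225 + 64195)) - 8120601 = -124/((-185*(-1/393)*127334)) - 8120601 = -124/23556790/393 - 8120601 = -124*393/23556790 - 8120601 = -24366/11778395 - 8120601 = -95647646239761/11778395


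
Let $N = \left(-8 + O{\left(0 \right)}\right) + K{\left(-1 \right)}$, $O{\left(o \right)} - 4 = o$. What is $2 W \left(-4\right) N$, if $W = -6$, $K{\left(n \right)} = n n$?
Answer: $-144$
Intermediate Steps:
$O{\left(o \right)} = 4 + o$
$K{\left(n \right)} = n^{2}$
$N = -3$ ($N = \left(-8 + \left(4 + 0\right)\right) + \left(-1\right)^{2} = \left(-8 + 4\right) + 1 = -4 + 1 = -3$)
$2 W \left(-4\right) N = 2 \left(-6\right) \left(-4\right) \left(-3\right) = \left(-12\right) \left(-4\right) \left(-3\right) = 48 \left(-3\right) = -144$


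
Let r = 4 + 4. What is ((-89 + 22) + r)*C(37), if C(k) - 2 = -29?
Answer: 1593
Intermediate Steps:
C(k) = -27 (C(k) = 2 - 29 = -27)
r = 8
((-89 + 22) + r)*C(37) = ((-89 + 22) + 8)*(-27) = (-67 + 8)*(-27) = -59*(-27) = 1593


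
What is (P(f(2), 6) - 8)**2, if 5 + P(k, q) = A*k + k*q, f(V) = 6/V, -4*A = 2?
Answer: 49/4 ≈ 12.250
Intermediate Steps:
A = -1/2 (A = -1/4*2 = -1/2 ≈ -0.50000)
P(k, q) = -5 - k/2 + k*q (P(k, q) = -5 + (-k/2 + k*q) = -5 - k/2 + k*q)
(P(f(2), 6) - 8)**2 = ((-5 - 3/2 + (6/2)*6) - 8)**2 = ((-5 - 3/2 + (6*(1/2))*6) - 8)**2 = ((-5 - 1/2*3 + 3*6) - 8)**2 = ((-5 - 3/2 + 18) - 8)**2 = (23/2 - 8)**2 = (7/2)**2 = 49/4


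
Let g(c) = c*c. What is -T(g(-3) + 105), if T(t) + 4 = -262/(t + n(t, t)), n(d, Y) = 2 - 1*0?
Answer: 363/58 ≈ 6.2586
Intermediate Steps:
g(c) = c²
n(d, Y) = 2 (n(d, Y) = 2 + 0 = 2)
T(t) = -4 - 262/(2 + t) (T(t) = -4 - 262/(t + 2) = -4 - 262/(2 + t))
-T(g(-3) + 105) = -2*(-135 - 2*((-3)² + 105))/(2 + ((-3)² + 105)) = -2*(-135 - 2*(9 + 105))/(2 + (9 + 105)) = -2*(-135 - 2*114)/(2 + 114) = -2*(-135 - 228)/116 = -2*(-363)/116 = -1*(-363/58) = 363/58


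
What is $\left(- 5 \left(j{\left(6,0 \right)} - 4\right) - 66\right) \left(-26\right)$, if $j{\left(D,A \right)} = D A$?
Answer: $1196$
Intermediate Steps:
$j{\left(D,A \right)} = A D$
$\left(- 5 \left(j{\left(6,0 \right)} - 4\right) - 66\right) \left(-26\right) = \left(- 5 \left(0 \cdot 6 - 4\right) - 66\right) \left(-26\right) = \left(- 5 \left(0 - 4\right) - 66\right) \left(-26\right) = \left(\left(-5\right) \left(-4\right) - 66\right) \left(-26\right) = \left(20 - 66\right) \left(-26\right) = \left(-46\right) \left(-26\right) = 1196$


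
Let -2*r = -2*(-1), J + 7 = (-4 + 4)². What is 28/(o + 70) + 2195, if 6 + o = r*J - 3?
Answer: 37322/17 ≈ 2195.4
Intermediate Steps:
J = -7 (J = -7 + (-4 + 4)² = -7 + 0² = -7 + 0 = -7)
r = -1 (r = -(-1)*(-1) = -½*2 = -1)
o = -2 (o = -6 + (-1*(-7) - 3) = -6 + (7 - 3) = -6 + 4 = -2)
28/(o + 70) + 2195 = 28/(-2 + 70) + 2195 = 28/68 + 2195 = (1/68)*28 + 2195 = 7/17 + 2195 = 37322/17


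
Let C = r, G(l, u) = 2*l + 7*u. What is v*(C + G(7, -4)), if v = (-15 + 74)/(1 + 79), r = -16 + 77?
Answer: 2773/80 ≈ 34.662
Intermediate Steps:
r = 61
C = 61
v = 59/80 ≈ 0.73750
v*(C + G(7, -4)) = 59*(61 + (2*7 + 7*(-4)))/80 = 59*(61 + (14 - 28))/80 = 59*(61 - 14)/80 = (59/80)*47 = 2773/80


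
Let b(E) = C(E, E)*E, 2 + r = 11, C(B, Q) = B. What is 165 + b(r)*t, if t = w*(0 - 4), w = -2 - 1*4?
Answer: 2109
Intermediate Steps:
w = -6 (w = -2 - 4 = -6)
t = 24 (t = -6*(0 - 4) = -6*(-4) = 24)
r = 9 (r = -2 + 11 = 9)
b(E) = E**2 (b(E) = E*E = E**2)
165 + b(r)*t = 165 + 9**2*24 = 165 + 81*24 = 165 + 1944 = 2109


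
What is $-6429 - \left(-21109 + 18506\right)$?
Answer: $-3826$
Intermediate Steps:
$-6429 - \left(-21109 + 18506\right) = -6429 - -2603 = -6429 + 2603 = -3826$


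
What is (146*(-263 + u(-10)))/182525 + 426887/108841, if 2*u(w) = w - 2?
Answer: 73642928241/19866203525 ≈ 3.7069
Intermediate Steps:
u(w) = -1 + w/2 (u(w) = (w - 2)/2 = (-2 + w)/2 = -1 + w/2)
(146*(-263 + u(-10)))/182525 + 426887/108841 = (146*(-263 + (-1 + (1/2)*(-10))))/182525 + 426887/108841 = (146*(-263 + (-1 - 5)))*(1/182525) + 426887*(1/108841) = (146*(-263 - 6))*(1/182525) + 426887/108841 = (146*(-269))*(1/182525) + 426887/108841 = -39274*1/182525 + 426887/108841 = -39274/182525 + 426887/108841 = 73642928241/19866203525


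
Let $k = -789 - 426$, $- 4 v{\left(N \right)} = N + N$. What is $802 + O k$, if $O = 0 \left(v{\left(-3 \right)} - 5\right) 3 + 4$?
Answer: $-4058$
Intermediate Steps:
$v{\left(N \right)} = - \frac{N}{2}$ ($v{\left(N \right)} = - \frac{N + N}{4} = - \frac{2 N}{4} = - \frac{N}{2}$)
$O = 4$ ($O = 0 \left(\left(- \frac{1}{2}\right) \left(-3\right) - 5\right) 3 + 4 = 0 \left(\frac{3}{2} - 5\right) 3 + 4 = 0 \left(\left(- \frac{7}{2}\right) 3\right) + 4 = 0 \left(- \frac{21}{2}\right) + 4 = 0 + 4 = 4$)
$k = -1215$
$802 + O k = 802 + 4 \left(-1215\right) = 802 - 4860 = -4058$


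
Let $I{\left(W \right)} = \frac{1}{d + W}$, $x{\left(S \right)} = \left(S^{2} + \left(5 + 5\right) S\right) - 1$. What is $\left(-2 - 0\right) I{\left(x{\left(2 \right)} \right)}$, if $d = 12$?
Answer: $- \frac{2}{35} \approx -0.057143$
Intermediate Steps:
$x{\left(S \right)} = -1 + S^{2} + 10 S$ ($x{\left(S \right)} = \left(S^{2} + 10 S\right) - 1 = -1 + S^{2} + 10 S$)
$I{\left(W \right)} = \frac{1}{12 + W}$
$\left(-2 - 0\right) I{\left(x{\left(2 \right)} \right)} = \frac{-2 - 0}{12 + \left(-1 + 2^{2} + 10 \cdot 2\right)} = \frac{-2 + 0}{12 + \left(-1 + 4 + 20\right)} = - \frac{2}{12 + 23} = - \frac{2}{35}$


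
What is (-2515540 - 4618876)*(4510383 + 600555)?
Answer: -36463557842208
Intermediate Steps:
(-2515540 - 4618876)*(4510383 + 600555) = -7134416*5110938 = -36463557842208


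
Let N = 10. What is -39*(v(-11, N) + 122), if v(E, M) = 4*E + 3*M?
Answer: -4212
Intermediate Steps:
v(E, M) = 3*M + 4*E
-39*(v(-11, N) + 122) = -39*((3*10 + 4*(-11)) + 122) = -39*((30 - 44) + 122) = -39*(-14 + 122) = -39*108 = -4212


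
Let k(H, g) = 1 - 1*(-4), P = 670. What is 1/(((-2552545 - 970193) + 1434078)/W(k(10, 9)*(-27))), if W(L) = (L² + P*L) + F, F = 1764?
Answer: 23487/696220 ≈ 0.033735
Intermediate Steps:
k(H, g) = 5 (k(H, g) = 1 + 4 = 5)
W(L) = 1764 + L² + 670*L (W(L) = (L² + 670*L) + 1764 = 1764 + L² + 670*L)
1/(((-2552545 - 970193) + 1434078)/W(k(10, 9)*(-27))) = 1/(((-2552545 - 970193) + 1434078)/(1764 + (5*(-27))² + 670*(5*(-27)))) = 1/((-3522738 + 1434078)/(1764 + (-135)² + 670*(-135))) = 1/(-2088660/(1764 + 18225 - 90450)) = 1/(-2088660/(-70461)) = 1/(-2088660*(-1/70461)) = 1/(696220/23487) = 23487/696220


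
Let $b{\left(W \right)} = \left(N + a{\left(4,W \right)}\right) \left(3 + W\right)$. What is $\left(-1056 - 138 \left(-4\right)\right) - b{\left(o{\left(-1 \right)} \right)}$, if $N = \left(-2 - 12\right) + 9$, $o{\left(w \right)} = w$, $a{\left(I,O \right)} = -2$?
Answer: $-490$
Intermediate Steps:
$N = -5$ ($N = -14 + 9 = -5$)
$b{\left(W \right)} = -21 - 7 W$ ($b{\left(W \right)} = \left(-5 - 2\right) \left(3 + W\right) = - 7 \left(3 + W\right) = -21 - 7 W$)
$\left(-1056 - 138 \left(-4\right)\right) - b{\left(o{\left(-1 \right)} \right)} = \left(-1056 - 138 \left(-4\right)\right) - \left(-21 - -7\right) = \left(-1056 - -552\right) - \left(-21 + 7\right) = \left(-1056 + 552\right) - -14 = -504 + 14 = -490$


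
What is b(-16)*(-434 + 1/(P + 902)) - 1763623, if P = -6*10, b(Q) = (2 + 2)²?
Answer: -745408699/421 ≈ -1.7706e+6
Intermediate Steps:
b(Q) = 16 (b(Q) = 4² = 16)
P = -60
b(-16)*(-434 + 1/(P + 902)) - 1763623 = 16*(-434 + 1/(-60 + 902)) - 1763623 = 16*(-434 + 1/842) - 1763623 = 16*(-365427/842) - 1763623 = -2923416/421 - 1763623 = -745408699/421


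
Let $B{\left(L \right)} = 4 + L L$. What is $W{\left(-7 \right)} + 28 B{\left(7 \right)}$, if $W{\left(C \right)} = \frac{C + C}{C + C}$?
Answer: $1485$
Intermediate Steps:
$B{\left(L \right)} = 4 + L^{2}$
$W{\left(C \right)} = 1$ ($W{\left(C \right)} = \frac{2 C}{2 C} = 2 C \frac{1}{2 C} = 1$)
$W{\left(-7 \right)} + 28 B{\left(7 \right)} = 1 + 28 \left(4 + 7^{2}\right) = 1 + 28 \left(4 + 49\right) = 1 + 28 \cdot 53 = 1 + 1484 = 1485$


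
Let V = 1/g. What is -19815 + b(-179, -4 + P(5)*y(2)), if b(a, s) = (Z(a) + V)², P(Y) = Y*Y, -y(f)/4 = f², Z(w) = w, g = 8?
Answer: 779601/64 ≈ 12181.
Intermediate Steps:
V = ⅛ (V = 1/8 = ⅛ ≈ 0.12500)
y(f) = -4*f²
P(Y) = Y²
b(a, s) = (⅛ + a)² (b(a, s) = (a + ⅛)² = (⅛ + a)²)
-19815 + b(-179, -4 + P(5)*y(2)) = -19815 + (1 + 8*(-179))²/64 = -19815 + (1 - 1432)²/64 = -19815 + (1/64)*(-1431)² = -19815 + (1/64)*2047761 = -19815 + 2047761/64 = 779601/64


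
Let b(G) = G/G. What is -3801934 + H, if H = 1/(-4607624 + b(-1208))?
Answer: -17517878542883/4607623 ≈ -3.8019e+6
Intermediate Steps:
b(G) = 1
H = -1/4607623 (H = 1/(-4607624 + 1) = 1/(-4607623) = -1/4607623 ≈ -2.1703e-7)
-3801934 + H = -3801934 - 1/4607623 = -17517878542883/4607623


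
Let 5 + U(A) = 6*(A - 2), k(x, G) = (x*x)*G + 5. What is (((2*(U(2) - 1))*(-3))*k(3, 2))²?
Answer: 685584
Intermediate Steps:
k(x, G) = 5 + G*x² (k(x, G) = x²*G + 5 = G*x² + 5 = 5 + G*x²)
U(A) = -17 + 6*A (U(A) = -5 + 6*(A - 2) = -5 + 6*(-2 + A) = -5 + (-12 + 6*A) = -17 + 6*A)
(((2*(U(2) - 1))*(-3))*k(3, 2))² = (((2*((-17 + 6*2) - 1))*(-3))*(5 + 2*3²))² = (((2*((-17 + 12) - 1))*(-3))*(5 + 2*9))² = (((2*(-5 - 1))*(-3))*(5 + 18))² = (((2*(-6))*(-3))*23)² = (-12*(-3)*23)² = (36*23)² = 828² = 685584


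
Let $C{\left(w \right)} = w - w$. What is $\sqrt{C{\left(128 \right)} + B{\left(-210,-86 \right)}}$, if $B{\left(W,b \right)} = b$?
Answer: $i \sqrt{86} \approx 9.2736 i$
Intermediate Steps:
$C{\left(w \right)} = 0$
$\sqrt{C{\left(128 \right)} + B{\left(-210,-86 \right)}} = \sqrt{0 - 86} = \sqrt{-86} = i \sqrt{86}$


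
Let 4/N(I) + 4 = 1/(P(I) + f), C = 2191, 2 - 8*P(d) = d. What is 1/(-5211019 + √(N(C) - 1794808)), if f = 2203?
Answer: -80421656227/419078806309652612 - I*√427483100885467/419078806309652612 ≈ -1.919e-7 - 4.9336e-11*I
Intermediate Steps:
P(d) = ¼ - d/8
N(I) = 4/(-4 + 1/(8813/4 - I/8)) (N(I) = 4/(-4 + 1/((¼ - I/8) + 2203)) = 4/(-4 + 1/(8813/4 - I/8)))
1/(-5211019 + √(N(C) - 1794808)) = 1/(-5211019 + √((17626 - 1*2191)/(-17624 + 2191) - 1794808)) = 1/(-5211019 + √((17626 - 2191)/(-15433) - 1794808)) = 1/(-5211019 + √(-1/15433*15435 - 1794808)) = 1/(-5211019 + √(-15435/15433 - 1794808)) = 1/(-5211019 + √(-27699287299/15433)) = 1/(-5211019 + I*√427483100885467/15433)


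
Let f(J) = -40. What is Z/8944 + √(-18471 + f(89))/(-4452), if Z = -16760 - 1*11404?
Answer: -7041/2236 - I*√18511/4452 ≈ -3.1489 - 0.03056*I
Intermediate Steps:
Z = -28164 (Z = -16760 - 11404 = -28164)
Z/8944 + √(-18471 + f(89))/(-4452) = -28164/8944 + √(-18471 - 40)/(-4452) = -28164*1/8944 + √(-18511)*(-1/4452) = -7041/2236 + (I*√18511)*(-1/4452) = -7041/2236 - I*√18511/4452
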